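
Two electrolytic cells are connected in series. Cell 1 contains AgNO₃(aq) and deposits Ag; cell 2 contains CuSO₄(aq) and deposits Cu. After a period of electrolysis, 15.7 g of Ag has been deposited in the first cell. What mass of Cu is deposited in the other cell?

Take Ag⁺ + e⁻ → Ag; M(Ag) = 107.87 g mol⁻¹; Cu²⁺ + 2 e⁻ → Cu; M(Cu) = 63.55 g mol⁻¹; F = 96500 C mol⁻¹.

n(Ag) = 15.7 / 107.87 = 0.1455 mol.
Since Ag⁺ + e⁻ → Ag, n(e⁻) passed = 1 × 0.1455 = 0.1455 mol.
Cells in series carry the same charge, so the same 0.1455 mol of electrons passes through cell 2.
Cu²⁺ + 2 e⁻ → Cu, so n(Cu) = 0.1455 / 2 = 0.07277 mol.
m(Cu) = 0.07277 × 63.55 = 4.62 g.

4.62 g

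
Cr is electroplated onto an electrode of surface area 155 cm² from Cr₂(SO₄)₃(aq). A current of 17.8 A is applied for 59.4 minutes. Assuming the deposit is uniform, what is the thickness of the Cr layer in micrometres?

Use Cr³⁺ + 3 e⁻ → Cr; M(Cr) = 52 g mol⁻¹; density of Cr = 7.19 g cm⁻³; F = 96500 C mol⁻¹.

Q = I·t = 17.80 × 3564.0 = 63440 C; n(e⁻) = 0.6574 mol.
n(Cr) = n(e⁻)/3 = 0.2191 mol, so m = 0.2191 × 52 = 11.39 g.
Volume = m/ρ = 11.39 / 7.19 = 1.585 cm³.
Thickness = V/A = 1.585 / 155 = 0.0102 cm = 102 μm.

102 μm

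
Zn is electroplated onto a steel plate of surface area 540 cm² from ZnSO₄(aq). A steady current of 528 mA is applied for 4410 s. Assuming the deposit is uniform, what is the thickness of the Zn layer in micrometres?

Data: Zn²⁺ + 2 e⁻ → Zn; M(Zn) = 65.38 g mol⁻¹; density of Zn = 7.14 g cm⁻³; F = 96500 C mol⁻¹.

Q = I·t = 0.5280 × 4410.0 = 2328 C; n(e⁻) = 0.02413 mol.
n(Zn) = n(e⁻)/2 = 0.01206 mol, so m = 0.01206 × 65.38 = 0.7888 g.
Volume = m/ρ = 0.7888 / 7.14 = 0.1105 cm³.
Thickness = V/A = 0.1105 / 540 = 2.05 × 10⁻⁴ cm = 2.05 μm.

2.05 μm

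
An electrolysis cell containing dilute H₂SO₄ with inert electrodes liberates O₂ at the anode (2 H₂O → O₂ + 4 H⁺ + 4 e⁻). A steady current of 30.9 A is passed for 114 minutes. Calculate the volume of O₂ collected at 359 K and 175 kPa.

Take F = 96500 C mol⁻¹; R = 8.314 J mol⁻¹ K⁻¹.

9.34 L

Q = I·t = 30.90 A × 6840.0 s = 211400 C.
n(e⁻) = Q/F = 211400 / 96500 = 2.190 mol.
4 electrons are transferred per O₂ molecule, so n(O₂) = 2.190 / 4 = 0.5476 mol.
V = nRT/P = (0.5476 × 8.314 × 359) / (175 × 10³ Pa) = 0.00934 m³ = 9.34 L.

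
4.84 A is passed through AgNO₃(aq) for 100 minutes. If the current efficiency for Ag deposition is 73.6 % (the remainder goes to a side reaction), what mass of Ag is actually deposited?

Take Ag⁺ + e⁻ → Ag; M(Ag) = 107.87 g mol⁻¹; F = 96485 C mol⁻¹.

23.9 g

Q = I·t = 4.840 × 6000.0 = 29040 C.
n(e⁻) = 29040/96485 = 0.3010 mol; theoretically n(Ag) = 0.3010/1 = 0.3010 mol, m_theo = 32.47 g.
At 73.6 % efficiency, m_actual = 0.736 × 32.47 = 23.9 g.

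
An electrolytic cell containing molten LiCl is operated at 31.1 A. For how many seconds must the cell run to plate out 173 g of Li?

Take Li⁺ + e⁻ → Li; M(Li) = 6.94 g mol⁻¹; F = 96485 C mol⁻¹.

n(Li) = m/M = 173 / 6.94 = 24.93 mol.
Each Li atom requires 1 electron, so n(e⁻) = 1 × 24.93 = 24.93 mol.
Q = n(e⁻)·F = 24.93 × 96485 = 2405000 C.
t = Q/I = 2405000 / 31.10 A = 77340 s.

77300 s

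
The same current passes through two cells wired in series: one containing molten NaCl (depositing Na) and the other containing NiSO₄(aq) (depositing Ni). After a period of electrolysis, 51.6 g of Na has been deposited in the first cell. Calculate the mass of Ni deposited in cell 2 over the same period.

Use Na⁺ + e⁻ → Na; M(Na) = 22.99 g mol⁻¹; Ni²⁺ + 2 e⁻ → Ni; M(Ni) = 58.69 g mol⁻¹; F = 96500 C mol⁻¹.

n(Na) = 51.6 / 22.99 = 2.244 mol.
Since Na⁺ + e⁻ → Na, n(e⁻) passed = 1 × 2.244 = 2.244 mol.
Cells in series carry the same charge, so the same 2.244 mol of electrons passes through cell 2.
Ni²⁺ + 2 e⁻ → Ni, so n(Ni) = 2.244 / 2 = 1.122 mol.
m(Ni) = 1.122 × 58.69 = 65.9 g.

65.9 g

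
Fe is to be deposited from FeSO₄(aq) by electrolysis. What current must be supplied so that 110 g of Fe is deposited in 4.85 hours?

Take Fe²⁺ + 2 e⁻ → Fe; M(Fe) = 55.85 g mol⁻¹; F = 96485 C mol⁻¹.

21.8 A

n(Fe) = 110 / 55.85 = 1.970 mol.
n(e⁻) = 2 × 1.970 = 3.939 mol.
Q = n(e⁻)·F = 3.939 × 96485 = 380100 C.
I = Q/t = 380100 / 17460 s = 21.8 A.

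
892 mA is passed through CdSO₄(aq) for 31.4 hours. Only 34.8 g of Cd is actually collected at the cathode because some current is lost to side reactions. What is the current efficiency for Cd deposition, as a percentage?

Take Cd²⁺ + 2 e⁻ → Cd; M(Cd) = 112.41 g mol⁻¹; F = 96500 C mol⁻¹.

Q = I·t = 0.8920 × 113040 = 100800 C; n(e⁻) = 100800/96500 = 1.045 mol.
Theoretical n(Cd) = n(e⁻)/2 = 0.5224 mol, i.e. m_theo = 0.5224 × 112.41 = 58.73 g.
Efficiency = m_actual / m_theo = 34.8 / 58.73 = 59.3 %.

59.3 %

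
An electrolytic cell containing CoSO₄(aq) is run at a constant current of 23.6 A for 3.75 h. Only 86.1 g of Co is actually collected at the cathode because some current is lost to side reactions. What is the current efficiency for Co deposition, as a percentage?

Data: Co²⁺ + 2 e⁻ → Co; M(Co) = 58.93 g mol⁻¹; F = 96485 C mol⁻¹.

88.5 %

Q = I·t = 23.60 × 13500 = 318600 C; n(e⁻) = 318600/96485 = 3.302 mol.
Theoretical n(Co) = n(e⁻)/2 = 1.651 mol, i.e. m_theo = 1.651 × 58.93 = 97.30 g.
Efficiency = m_actual / m_theo = 86.1 / 97.30 = 88.5 %.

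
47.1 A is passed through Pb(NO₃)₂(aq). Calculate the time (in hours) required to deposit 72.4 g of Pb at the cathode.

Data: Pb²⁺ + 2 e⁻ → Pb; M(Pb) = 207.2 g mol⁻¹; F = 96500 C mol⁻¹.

n(Pb) = m/M = 72.4 / 207.2 = 0.3494 mol.
Each Pb atom requires 2 electrons, so n(e⁻) = 2 × 0.3494 = 0.6988 mol.
Q = n(e⁻)·F = 0.6988 × 96500 = 67440 C.
t = Q/I = 67440 / 47.10 A = 1432 s = 0.398 h.

0.398 h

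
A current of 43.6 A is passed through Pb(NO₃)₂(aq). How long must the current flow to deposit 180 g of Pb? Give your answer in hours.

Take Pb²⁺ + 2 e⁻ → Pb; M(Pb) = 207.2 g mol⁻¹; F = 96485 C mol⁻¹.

n(Pb) = m/M = 180 / 207.2 = 0.8687 mol.
Each Pb atom requires 2 electrons, so n(e⁻) = 2 × 0.8687 = 1.737 mol.
Q = n(e⁻)·F = 1.737 × 96485 = 167600 C.
t = Q/I = 167600 / 43.60 A = 3845 s = 1.07 h.

1.07 h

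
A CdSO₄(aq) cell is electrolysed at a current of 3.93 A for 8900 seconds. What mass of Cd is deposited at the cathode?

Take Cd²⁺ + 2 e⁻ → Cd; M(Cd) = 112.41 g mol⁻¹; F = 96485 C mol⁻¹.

Q = I·t = 3.930 A × 8900.0 s = 34980 C.
n(e⁻) = Q/F = 34980 / 96485 = 0.3625 mol.
Cd²⁺ + 2 e⁻ → Cd, so n(Cd) = n(e⁻)/2 = 0.1813 mol.
m = n·M = 0.1813 × 112.41 = 20.4 g.

20.4 g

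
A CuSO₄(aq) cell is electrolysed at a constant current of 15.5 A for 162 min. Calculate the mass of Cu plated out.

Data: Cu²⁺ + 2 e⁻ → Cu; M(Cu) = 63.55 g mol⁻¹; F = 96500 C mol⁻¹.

Q = I·t = 15.50 A × 9720.0 s = 150700 C.
n(e⁻) = Q/F = 150700 / 96500 = 1.561 mol.
Cu²⁺ + 2 e⁻ → Cu, so n(Cu) = n(e⁻)/2 = 0.7806 mol.
m = n·M = 0.7806 × 63.55 = 49.6 g.

49.6 g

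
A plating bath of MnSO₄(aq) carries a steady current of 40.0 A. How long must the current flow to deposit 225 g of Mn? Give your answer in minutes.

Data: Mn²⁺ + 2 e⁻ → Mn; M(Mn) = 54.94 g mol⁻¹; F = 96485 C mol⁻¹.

n(Mn) = m/M = 225 / 54.94 = 4.095 mol.
Each Mn atom requires 2 electrons, so n(e⁻) = 2 × 4.095 = 8.191 mol.
Q = n(e⁻)·F = 8.191 × 96485 = 790300 C.
t = Q/I = 790300 / 40.00 A = 19760 s = 329 min.

329 min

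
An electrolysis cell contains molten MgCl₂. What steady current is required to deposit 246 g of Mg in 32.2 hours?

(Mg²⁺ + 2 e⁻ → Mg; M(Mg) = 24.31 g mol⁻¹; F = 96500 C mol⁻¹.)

n(Mg) = 246 / 24.31 = 10.12 mol.
n(e⁻) = 2 × 10.12 = 20.24 mol.
Q = n(e⁻)·F = 20.24 × 96500 = 1953000 C.
I = Q/t = 1953000 / 115920 s = 16.8 A.

16.8 A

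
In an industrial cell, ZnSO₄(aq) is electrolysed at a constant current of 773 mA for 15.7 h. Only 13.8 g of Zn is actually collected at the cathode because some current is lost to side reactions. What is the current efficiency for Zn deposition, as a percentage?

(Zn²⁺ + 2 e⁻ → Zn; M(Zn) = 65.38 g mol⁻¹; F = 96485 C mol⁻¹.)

Q = I·t = 0.7730 × 56520 = 43690 C; n(e⁻) = 43690/96485 = 0.4528 mol.
Theoretical n(Zn) = n(e⁻)/2 = 0.2264 mol, i.e. m_theo = 0.2264 × 65.38 = 14.80 g.
Efficiency = m_actual / m_theo = 13.8 / 14.80 = 93.2 %.

93.2 %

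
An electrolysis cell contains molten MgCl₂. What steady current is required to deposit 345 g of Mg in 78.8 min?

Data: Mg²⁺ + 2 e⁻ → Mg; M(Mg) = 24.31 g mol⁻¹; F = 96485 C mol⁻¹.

579 A

n(Mg) = 345 / 24.31 = 14.19 mol.
n(e⁻) = 2 × 14.19 = 28.38 mol.
Q = n(e⁻)·F = 28.38 × 96485 = 2739000 C.
I = Q/t = 2739000 / 4728.0 s = 579 A.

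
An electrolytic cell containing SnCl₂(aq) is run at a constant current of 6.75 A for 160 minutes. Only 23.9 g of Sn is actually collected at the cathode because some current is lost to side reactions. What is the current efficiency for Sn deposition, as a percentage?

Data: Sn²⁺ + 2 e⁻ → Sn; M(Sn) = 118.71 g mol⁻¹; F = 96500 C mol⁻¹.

Q = I·t = 6.750 × 9600.0 = 64800 C; n(e⁻) = 64800/96500 = 0.6715 mol.
Theoretical n(Sn) = n(e⁻)/2 = 0.3358 mol, i.e. m_theo = 0.3358 × 118.71 = 39.86 g.
Efficiency = m_actual / m_theo = 23.9 / 39.86 = 60.0 %.

60.0 %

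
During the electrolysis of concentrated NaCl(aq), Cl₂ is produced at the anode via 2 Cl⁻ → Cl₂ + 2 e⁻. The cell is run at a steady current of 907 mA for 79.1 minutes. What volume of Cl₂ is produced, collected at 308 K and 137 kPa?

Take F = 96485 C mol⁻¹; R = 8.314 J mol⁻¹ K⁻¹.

0.417 L

Q = I·t = 0.9070 A × 4746.0 s = 4305 C.
n(e⁻) = Q/F = 4305 / 96485 = 0.04461 mol.
2 electrons are transferred per Cl₂ molecule, so n(Cl₂) = 0.04461 / 2 = 0.02231 mol.
V = nRT/P = (0.02231 × 8.314 × 308) / (137 × 10³ Pa) = 4.17 × 10⁻⁴ m³ = 0.417 L.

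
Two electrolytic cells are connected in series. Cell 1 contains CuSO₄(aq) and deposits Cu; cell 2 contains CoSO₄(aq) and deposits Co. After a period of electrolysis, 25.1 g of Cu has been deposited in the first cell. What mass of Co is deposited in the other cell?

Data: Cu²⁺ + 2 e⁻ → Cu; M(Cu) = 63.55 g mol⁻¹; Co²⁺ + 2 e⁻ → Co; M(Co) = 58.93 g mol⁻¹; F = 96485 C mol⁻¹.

23.3 g

n(Cu) = 25.1 / 63.55 = 0.3950 mol.
Since Cu²⁺ + 2 e⁻ → Cu, n(e⁻) passed = 2 × 0.3950 = 0.7899 mol.
Cells in series carry the same charge, so the same 0.7899 mol of electrons passes through cell 2.
Co²⁺ + 2 e⁻ → Co, so n(Co) = 0.7899 / 2 = 0.3950 mol.
m(Co) = 0.3950 × 58.93 = 23.3 g.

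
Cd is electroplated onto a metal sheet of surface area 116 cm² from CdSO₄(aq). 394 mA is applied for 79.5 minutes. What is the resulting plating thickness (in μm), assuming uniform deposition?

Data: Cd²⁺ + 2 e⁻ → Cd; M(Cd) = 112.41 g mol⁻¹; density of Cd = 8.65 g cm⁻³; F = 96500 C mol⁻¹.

Q = I·t = 0.3940 × 4770.0 = 1879 C; n(e⁻) = 0.01948 mol.
n(Cd) = n(e⁻)/2 = 0.009738 mol, so m = 0.009738 × 112.41 = 1.095 g.
Volume = m/ρ = 1.095 / 8.65 = 0.1265 cm³.
Thickness = V/A = 0.1265 / 116 = 0.00109 cm = 10.9 μm.

10.9 μm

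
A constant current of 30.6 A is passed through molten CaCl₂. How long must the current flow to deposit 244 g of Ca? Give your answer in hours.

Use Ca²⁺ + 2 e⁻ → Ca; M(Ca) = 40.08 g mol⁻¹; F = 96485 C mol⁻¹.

10.7 h

n(Ca) = m/M = 244 / 40.08 = 6.088 mol.
Each Ca atom requires 2 electrons, so n(e⁻) = 2 × 6.088 = 12.18 mol.
Q = n(e⁻)·F = 12.18 × 96485 = 1175000 C.
t = Q/I = 1175000 / 30.60 A = 38390 s = 10.7 h.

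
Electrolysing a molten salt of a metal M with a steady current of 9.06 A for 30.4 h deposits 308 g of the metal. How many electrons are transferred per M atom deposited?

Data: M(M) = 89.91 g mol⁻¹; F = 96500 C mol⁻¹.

3

Q = I·t = 9.060 A × 109440 s = 991500 C, so n(e⁻) = 991500/96500 = 10.27 mol.
n(M) deposited = 308 / 89.91 = 3.426 mol.
Electrons per atom = n(e⁻)/n(M) = 10.27 / 3.426 = 3.00 ≈ 3, so the ion is M³⁺.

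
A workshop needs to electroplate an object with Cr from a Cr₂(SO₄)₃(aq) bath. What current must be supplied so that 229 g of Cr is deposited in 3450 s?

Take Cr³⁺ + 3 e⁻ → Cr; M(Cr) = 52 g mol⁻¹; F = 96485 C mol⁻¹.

369 A

n(Cr) = 229 / 52 = 4.404 mol.
n(e⁻) = 3 × 4.404 = 13.21 mol.
Q = n(e⁻)·F = 13.21 × 96485 = 1275000 C.
I = Q/t = 1275000 / 3450.0 s = 369 A.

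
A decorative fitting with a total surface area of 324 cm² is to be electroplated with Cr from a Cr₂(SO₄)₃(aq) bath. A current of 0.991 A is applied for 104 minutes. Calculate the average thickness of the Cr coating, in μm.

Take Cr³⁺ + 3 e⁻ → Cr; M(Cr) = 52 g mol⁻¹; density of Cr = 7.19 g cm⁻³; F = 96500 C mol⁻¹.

Q = I·t = 0.9910 × 6240.0 = 6184 C; n(e⁻) = 0.06408 mol.
n(Cr) = n(e⁻)/3 = 0.02136 mol, so m = 0.02136 × 52 = 1.111 g.
Volume = m/ρ = 1.111 / 7.19 = 0.1545 cm³.
Thickness = V/A = 0.1545 / 324 = 4.77 × 10⁻⁴ cm = 4.77 μm.

4.77 μm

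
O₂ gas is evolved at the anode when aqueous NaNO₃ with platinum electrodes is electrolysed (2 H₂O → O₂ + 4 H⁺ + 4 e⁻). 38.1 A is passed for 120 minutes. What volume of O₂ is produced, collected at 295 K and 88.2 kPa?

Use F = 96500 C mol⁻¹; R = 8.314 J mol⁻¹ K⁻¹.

19.8 L

Q = I·t = 38.10 A × 7200.0 s = 274300 C.
n(e⁻) = Q/F = 274300 / 96500 = 2.843 mol.
4 electrons are transferred per O₂ molecule, so n(O₂) = 2.843 / 4 = 0.7107 mol.
V = nRT/P = (0.7107 × 8.314 × 295) / (88.2 × 10³ Pa) = 0.0198 m³ = 19.8 L.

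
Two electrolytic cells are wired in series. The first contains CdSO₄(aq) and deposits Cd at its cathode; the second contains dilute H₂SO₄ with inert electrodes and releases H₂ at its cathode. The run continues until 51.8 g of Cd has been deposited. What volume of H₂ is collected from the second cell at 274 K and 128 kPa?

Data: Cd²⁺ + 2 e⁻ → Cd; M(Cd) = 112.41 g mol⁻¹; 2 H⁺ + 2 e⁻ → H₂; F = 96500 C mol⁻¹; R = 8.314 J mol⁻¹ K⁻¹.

n(Cd) = 51.8 / 112.41 = 0.4608 mol, so n(e⁻) = 2 × 0.4608 = 0.9216 mol.
The cells are in series, so the same 0.9216 mol of electrons passes through the second cell.
2 H⁺ + 2 e⁻ → H₂ — 2 mol e⁻ per mol H₂, so n(H₂) = 0.9216/2 = 0.4608 mol.
V = nRT/P = (0.4608 × 8.314 × 274) / (128 × 10³) = 0.00820 m³ = 8.20 L.

8.20 L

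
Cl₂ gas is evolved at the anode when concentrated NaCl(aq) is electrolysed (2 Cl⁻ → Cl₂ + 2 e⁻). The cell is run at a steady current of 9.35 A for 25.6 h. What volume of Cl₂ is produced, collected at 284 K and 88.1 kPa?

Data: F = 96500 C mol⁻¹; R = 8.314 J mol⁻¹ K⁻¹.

Q = I·t = 9.350 A × 92160 s = 861700 C.
n(e⁻) = Q/F = 861700 / 96500 = 8.929 mol.
2 electrons are transferred per Cl₂ molecule, so n(Cl₂) = 8.929 / 2 = 4.465 mol.
V = nRT/P = (4.465 × 8.314 × 284) / (88.1 × 10³ Pa) = 0.120 m³ = 120 L.

120 L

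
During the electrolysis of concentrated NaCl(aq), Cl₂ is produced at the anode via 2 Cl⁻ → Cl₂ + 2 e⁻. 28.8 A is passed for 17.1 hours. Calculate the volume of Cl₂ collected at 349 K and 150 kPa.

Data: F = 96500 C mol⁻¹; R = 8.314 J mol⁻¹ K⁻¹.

Q = I·t = 28.80 A × 61560 s = 1773000 C.
n(e⁻) = Q/F = 1773000 / 96500 = 18.37 mol.
2 electrons are transferred per Cl₂ molecule, so n(Cl₂) = 18.37 / 2 = 9.186 mol.
V = nRT/P = (9.186 × 8.314 × 349) / (150 × 10³ Pa) = 0.178 m³ = 178 L.

178 L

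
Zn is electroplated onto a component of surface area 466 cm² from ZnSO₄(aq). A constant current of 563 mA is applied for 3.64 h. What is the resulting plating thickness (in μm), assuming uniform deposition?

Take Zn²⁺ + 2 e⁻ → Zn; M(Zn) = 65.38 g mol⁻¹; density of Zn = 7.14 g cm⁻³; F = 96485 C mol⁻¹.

7.51 μm

Q = I·t = 0.5630 × 13104 = 7378 C; n(e⁻) = 0.07646 mol.
n(Zn) = n(e⁻)/2 = 0.03823 mol, so m = 0.03823 × 65.38 = 2.500 g.
Volume = m/ρ = 2.500 / 7.14 = 0.3501 cm³.
Thickness = V/A = 0.3501 / 466 = 7.51 × 10⁻⁴ cm = 7.51 μm.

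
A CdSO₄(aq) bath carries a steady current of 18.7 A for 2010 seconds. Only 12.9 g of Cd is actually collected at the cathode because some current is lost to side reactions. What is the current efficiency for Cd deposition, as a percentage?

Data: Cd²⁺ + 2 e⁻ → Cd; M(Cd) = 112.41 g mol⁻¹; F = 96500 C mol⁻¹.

Q = I·t = 18.70 × 2010.0 = 37590 C; n(e⁻) = 37590/96500 = 0.3895 mol.
Theoretical n(Cd) = n(e⁻)/2 = 0.1948 mol, i.e. m_theo = 0.1948 × 112.41 = 21.89 g.
Efficiency = m_actual / m_theo = 12.9 / 21.89 = 58.9 %.

58.9 %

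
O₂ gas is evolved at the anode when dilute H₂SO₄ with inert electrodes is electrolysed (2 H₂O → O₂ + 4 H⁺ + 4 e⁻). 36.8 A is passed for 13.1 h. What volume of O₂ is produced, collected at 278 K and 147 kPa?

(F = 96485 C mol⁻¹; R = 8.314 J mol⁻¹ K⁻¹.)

70.7 L

Q = I·t = 36.80 A × 47160 s = 1735000 C.
n(e⁻) = Q/F = 1735000 / 96485 = 17.99 mol.
4 electrons are transferred per O₂ molecule, so n(O₂) = 17.99 / 4 = 4.497 mol.
V = nRT/P = (4.497 × 8.314 × 278) / (147 × 10³ Pa) = 0.0707 m³ = 70.7 L.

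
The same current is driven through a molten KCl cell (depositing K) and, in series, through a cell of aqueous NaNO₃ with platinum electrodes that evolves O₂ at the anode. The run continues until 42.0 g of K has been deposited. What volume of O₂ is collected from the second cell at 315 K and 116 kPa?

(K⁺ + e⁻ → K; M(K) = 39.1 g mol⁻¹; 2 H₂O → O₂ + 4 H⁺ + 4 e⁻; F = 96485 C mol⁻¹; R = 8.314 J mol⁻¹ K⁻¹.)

n(K) = 42.0 / 39.1 = 1.074 mol, so n(e⁻) = 1 × 1.074 = 1.074 mol.
The cells are in series, so the same 1.074 mol of electrons passes through the second cell.
2 H₂O → O₂ + 4 H⁺ + 4 e⁻ — 4 mol e⁻ per mol O₂, so n(O₂) = 1.074/4 = 0.2685 mol.
V = nRT/P = (0.2685 × 8.314 × 315) / (116 × 10³) = 0.00606 m³ = 6.06 L.

6.06 L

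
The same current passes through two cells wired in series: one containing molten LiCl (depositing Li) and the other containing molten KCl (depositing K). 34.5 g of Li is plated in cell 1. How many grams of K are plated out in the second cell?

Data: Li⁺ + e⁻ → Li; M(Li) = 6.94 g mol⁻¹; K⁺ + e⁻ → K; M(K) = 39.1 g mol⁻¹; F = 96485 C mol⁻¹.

n(Li) = 34.5 / 6.94 = 4.971 mol.
Since Li⁺ + e⁻ → Li, n(e⁻) passed = 1 × 4.971 = 4.971 mol.
Cells in series carry the same charge, so the same 4.971 mol of electrons passes through cell 2.
K⁺ + e⁻ → K, so n(K) = 4.971 / 1 = 4.971 mol.
m(K) = 4.971 × 39.1 = 194 g.

194 g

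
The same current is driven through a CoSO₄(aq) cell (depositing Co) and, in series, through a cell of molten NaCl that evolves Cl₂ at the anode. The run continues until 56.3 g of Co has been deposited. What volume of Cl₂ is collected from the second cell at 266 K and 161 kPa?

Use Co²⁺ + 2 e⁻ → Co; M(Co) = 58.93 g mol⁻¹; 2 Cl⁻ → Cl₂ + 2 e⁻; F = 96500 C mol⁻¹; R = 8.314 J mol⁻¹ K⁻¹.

13.1 L

n(Co) = 56.3 / 58.93 = 0.9554 mol, so n(e⁻) = 2 × 0.9554 = 1.911 mol.
The cells are in series, so the same 1.911 mol of electrons passes through the second cell.
2 Cl⁻ → Cl₂ + 2 e⁻ — 2 mol e⁻ per mol Cl₂, so n(Cl₂) = 1.911/2 = 0.9554 mol.
V = nRT/P = (0.9554 × 8.314 × 266) / (161 × 10³) = 0.0131 m³ = 13.1 L.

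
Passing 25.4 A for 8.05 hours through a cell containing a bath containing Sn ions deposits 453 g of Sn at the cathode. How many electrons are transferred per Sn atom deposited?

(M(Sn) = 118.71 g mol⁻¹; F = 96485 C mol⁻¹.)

Q = I·t = 25.40 A × 28980 s = 736100 C, so n(e⁻) = 736100/96485 = 7.629 mol.
n(Sn) deposited = 453 / 118.71 = 3.816 mol.
Electrons per atom = n(e⁻)/n(Sn) = 7.629 / 3.816 = 2.00 ≈ 2, so the ion is Sn²⁺.

2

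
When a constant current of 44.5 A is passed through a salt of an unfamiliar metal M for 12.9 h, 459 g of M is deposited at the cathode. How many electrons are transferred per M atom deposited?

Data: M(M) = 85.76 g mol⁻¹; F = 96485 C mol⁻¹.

4

Q = I·t = 44.50 A × 46440 s = 2067000 C, so n(e⁻) = 2067000/96485 = 21.42 mol.
n(M) deposited = 459 / 85.76 = 5.352 mol.
Electrons per atom = n(e⁻)/n(M) = 21.42 / 5.352 = 4.00 ≈ 4, so the ion is M⁴⁺.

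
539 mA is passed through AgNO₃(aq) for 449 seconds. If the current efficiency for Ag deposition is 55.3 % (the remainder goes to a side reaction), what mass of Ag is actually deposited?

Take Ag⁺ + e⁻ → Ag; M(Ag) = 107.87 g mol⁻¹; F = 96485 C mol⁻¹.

Q = I·t = 0.5390 × 449.00 = 242.0 C.
n(e⁻) = 242.0/96485 = 0.002508 mol; theoretically n(Ag) = 0.002508/1 = 0.002508 mol, m_theo = 0.2706 g.
At 55.3 % efficiency, m_actual = 0.553 × 0.2706 = 0.150 g.

0.150 g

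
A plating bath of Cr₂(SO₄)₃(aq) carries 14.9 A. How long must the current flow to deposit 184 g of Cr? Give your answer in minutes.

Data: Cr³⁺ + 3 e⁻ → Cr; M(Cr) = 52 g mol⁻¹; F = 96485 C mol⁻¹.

1150 min

n(Cr) = m/M = 184 / 52 = 3.538 mol.
Each Cr atom requires 3 electrons, so n(e⁻) = 3 × 3.538 = 10.62 mol.
Q = n(e⁻)·F = 10.62 × 96485 = 1024000 C.
t = Q/I = 1024000 / 14.90 A = 68740 s = 1150 min.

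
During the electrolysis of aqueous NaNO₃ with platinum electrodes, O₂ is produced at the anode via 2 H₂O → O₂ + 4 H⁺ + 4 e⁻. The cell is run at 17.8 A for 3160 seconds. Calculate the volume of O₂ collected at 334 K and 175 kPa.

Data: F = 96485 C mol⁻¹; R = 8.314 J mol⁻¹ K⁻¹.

2.31 L

Q = I·t = 17.80 A × 3160.0 s = 56250 C.
n(e⁻) = Q/F = 56250 / 96485 = 0.5830 mol.
4 electrons are transferred per O₂ molecule, so n(O₂) = 0.5830 / 4 = 0.1457 mol.
V = nRT/P = (0.1457 × 8.314 × 334) / (175 × 10³ Pa) = 0.00231 m³ = 2.31 L.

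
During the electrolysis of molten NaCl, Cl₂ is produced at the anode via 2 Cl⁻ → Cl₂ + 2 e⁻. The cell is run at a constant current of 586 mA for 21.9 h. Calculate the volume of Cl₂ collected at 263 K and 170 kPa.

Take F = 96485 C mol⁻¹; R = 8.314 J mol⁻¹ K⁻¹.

Q = I·t = 0.5860 A × 78840 s = 46200 C.
n(e⁻) = Q/F = 46200 / 96485 = 0.4788 mol.
2 electrons are transferred per Cl₂ molecule, so n(Cl₂) = 0.4788 / 2 = 0.2394 mol.
V = nRT/P = (0.2394 × 8.314 × 263) / (170 × 10³ Pa) = 0.00308 m³ = 3.08 L.

3.08 L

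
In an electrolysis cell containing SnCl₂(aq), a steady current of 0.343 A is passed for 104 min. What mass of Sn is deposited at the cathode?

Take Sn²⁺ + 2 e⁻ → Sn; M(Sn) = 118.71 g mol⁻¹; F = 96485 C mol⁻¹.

1.32 g

Q = I·t = 0.3430 A × 6240.0 s = 2140 C.
n(e⁻) = Q/F = 2140 / 96485 = 0.02218 mol.
Sn²⁺ + 2 e⁻ → Sn, so n(Sn) = n(e⁻)/2 = 0.01109 mol.
m = n·M = 0.01109 × 118.71 = 1.32 g.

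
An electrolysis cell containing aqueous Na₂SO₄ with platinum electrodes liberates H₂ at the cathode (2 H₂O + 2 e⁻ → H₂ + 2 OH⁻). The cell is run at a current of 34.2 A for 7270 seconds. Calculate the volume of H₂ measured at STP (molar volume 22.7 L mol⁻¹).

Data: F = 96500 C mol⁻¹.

29.2 L

Q = I·t = 34.20 A × 7270.0 s = 248600 C.
n(e⁻) = Q/F = 248600 / 96500 = 2.577 mol.
2 electrons are transferred per H₂ molecule, so n(H₂) = 2.577 / 2 = 1.288 mol.
V = n × V_m = 1.288 × 22.7 = 29.2 L.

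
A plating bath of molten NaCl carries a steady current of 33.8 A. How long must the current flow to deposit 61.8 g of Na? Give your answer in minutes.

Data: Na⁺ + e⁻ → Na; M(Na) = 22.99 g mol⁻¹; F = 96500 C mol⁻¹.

128 min

n(Na) = m/M = 61.8 / 22.99 = 2.688 mol.
Each Na atom requires 1 electron, so n(e⁻) = 1 × 2.688 = 2.688 mol.
Q = n(e⁻)·F = 2.688 × 96500 = 259400 C.
t = Q/I = 259400 / 33.80 A = 7675 s = 128 min.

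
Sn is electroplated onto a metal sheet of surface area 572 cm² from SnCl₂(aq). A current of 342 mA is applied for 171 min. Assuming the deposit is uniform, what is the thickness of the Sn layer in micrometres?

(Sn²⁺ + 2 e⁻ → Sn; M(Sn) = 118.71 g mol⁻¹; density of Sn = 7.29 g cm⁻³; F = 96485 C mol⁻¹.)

Q = I·t = 0.3420 × 10260 = 3509 C; n(e⁻) = 0.03637 mol.
n(Sn) = n(e⁻)/2 = 0.01818 mol, so m = 0.01818 × 118.71 = 2.159 g.
Volume = m/ρ = 2.159 / 7.29 = 0.2961 cm³.
Thickness = V/A = 0.2961 / 572 = 5.18 × 10⁻⁴ cm = 5.18 μm.

5.18 μm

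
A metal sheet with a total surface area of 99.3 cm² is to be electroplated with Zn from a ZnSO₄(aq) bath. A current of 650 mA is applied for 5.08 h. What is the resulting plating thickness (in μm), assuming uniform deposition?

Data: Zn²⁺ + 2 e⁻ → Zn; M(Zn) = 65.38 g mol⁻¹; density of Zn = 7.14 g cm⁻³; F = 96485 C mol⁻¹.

56.8 μm

Q = I·t = 0.6500 × 18288 = 11890 C; n(e⁻) = 0.1232 mol.
n(Zn) = n(e⁻)/2 = 0.06160 mol, so m = 0.06160 × 65.38 = 4.027 g.
Volume = m/ρ = 4.027 / 7.14 = 0.5641 cm³.
Thickness = V/A = 0.5641 / 99.3 = 0.00568 cm = 56.8 μm.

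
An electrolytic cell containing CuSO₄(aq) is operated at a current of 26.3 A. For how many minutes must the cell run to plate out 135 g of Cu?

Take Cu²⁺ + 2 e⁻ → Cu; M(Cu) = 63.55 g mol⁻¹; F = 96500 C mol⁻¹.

260 min

n(Cu) = m/M = 135 / 63.55 = 2.124 mol.
Each Cu atom requires 2 electrons, so n(e⁻) = 2 × 2.124 = 4.249 mol.
Q = n(e⁻)·F = 4.249 × 96500 = 410000 C.
t = Q/I = 410000 / 26.30 A = 15590 s = 260 min.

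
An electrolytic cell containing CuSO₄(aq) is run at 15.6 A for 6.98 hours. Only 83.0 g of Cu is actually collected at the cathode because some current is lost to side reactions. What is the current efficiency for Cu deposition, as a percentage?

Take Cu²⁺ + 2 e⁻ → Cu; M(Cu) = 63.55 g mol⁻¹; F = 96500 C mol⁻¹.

Q = I·t = 15.60 × 25128 = 392000 C; n(e⁻) = 392000/96500 = 4.062 mol.
Theoretical n(Cu) = n(e⁻)/2 = 2.031 mol, i.e. m_theo = 2.031 × 63.55 = 129.1 g.
Efficiency = m_actual / m_theo = 83.0 / 129.1 = 64.3 %.

64.3 %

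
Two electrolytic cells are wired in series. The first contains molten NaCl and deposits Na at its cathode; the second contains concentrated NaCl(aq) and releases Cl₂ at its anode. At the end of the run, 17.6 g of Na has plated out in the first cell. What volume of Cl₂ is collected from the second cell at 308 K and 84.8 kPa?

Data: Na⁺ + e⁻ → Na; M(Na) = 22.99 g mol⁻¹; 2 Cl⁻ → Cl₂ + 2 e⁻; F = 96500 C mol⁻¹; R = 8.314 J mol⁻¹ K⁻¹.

11.6 L

n(Na) = 17.6 / 22.99 = 0.7656 mol, so n(e⁻) = 1 × 0.7656 = 0.7656 mol.
The cells are in series, so the same 0.7656 mol of electrons passes through the second cell.
2 Cl⁻ → Cl₂ + 2 e⁻ — 2 mol e⁻ per mol Cl₂, so n(Cl₂) = 0.7656/2 = 0.3828 mol.
V = nRT/P = (0.3828 × 8.314 × 308) / (84.8 × 10³) = 0.0116 m³ = 11.6 L.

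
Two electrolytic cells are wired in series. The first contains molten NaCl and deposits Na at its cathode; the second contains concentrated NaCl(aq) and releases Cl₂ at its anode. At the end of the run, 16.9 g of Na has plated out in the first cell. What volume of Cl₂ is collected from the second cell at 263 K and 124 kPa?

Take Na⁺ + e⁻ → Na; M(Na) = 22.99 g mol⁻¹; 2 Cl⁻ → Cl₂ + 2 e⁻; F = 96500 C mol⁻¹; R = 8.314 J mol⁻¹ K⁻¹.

6.48 L

n(Na) = 16.9 / 22.99 = 0.7351 mol, so n(e⁻) = 1 × 0.7351 = 0.7351 mol.
The cells are in series, so the same 0.7351 mol of electrons passes through the second cell.
2 Cl⁻ → Cl₂ + 2 e⁻ — 2 mol e⁻ per mol Cl₂, so n(Cl₂) = 0.7351/2 = 0.3676 mol.
V = nRT/P = (0.3676 × 8.314 × 263) / (124 × 10³) = 0.00648 m³ = 6.48 L.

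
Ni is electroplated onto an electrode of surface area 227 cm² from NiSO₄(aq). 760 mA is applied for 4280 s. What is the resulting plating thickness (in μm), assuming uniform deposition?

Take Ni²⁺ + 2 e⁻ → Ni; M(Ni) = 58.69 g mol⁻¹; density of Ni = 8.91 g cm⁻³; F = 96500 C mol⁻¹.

4.89 μm

Q = I·t = 0.7600 × 4280.0 = 3253 C; n(e⁻) = 0.03371 mol.
n(Ni) = n(e⁻)/2 = 0.01685 mol, so m = 0.01685 × 58.69 = 0.9892 g.
Volume = m/ρ = 0.9892 / 8.91 = 0.1110 cm³.
Thickness = V/A = 0.1110 / 227 = 4.89 × 10⁻⁴ cm = 4.89 μm.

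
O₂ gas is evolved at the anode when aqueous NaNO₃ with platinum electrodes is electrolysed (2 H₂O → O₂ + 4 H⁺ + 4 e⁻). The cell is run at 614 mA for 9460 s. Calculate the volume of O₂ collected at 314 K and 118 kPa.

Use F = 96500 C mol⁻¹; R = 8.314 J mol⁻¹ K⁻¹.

Q = I·t = 0.6140 A × 9460.0 s = 5808 C.
n(e⁻) = Q/F = 5808 / 96500 = 0.06019 mol.
4 electrons are transferred per O₂ molecule, so n(O₂) = 0.06019 / 4 = 0.01505 mol.
V = nRT/P = (0.01505 × 8.314 × 314) / (118 × 10³ Pa) = 3.33 × 10⁻⁴ m³ = 0.333 L.

0.333 L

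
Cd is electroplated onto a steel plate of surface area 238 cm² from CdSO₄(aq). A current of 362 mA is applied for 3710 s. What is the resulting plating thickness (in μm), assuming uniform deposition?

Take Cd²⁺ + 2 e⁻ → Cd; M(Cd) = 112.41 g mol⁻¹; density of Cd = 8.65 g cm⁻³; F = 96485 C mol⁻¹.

3.80 μm

Q = I·t = 0.3620 × 3710.0 = 1343 C; n(e⁻) = 0.01392 mol.
n(Cd) = n(e⁻)/2 = 0.006960 mol, so m = 0.006960 × 112.41 = 0.7823 g.
Volume = m/ρ = 0.7823 / 8.65 = 0.09044 cm³.
Thickness = V/A = 0.09044 / 238 = 3.80 × 10⁻⁴ cm = 3.80 μm.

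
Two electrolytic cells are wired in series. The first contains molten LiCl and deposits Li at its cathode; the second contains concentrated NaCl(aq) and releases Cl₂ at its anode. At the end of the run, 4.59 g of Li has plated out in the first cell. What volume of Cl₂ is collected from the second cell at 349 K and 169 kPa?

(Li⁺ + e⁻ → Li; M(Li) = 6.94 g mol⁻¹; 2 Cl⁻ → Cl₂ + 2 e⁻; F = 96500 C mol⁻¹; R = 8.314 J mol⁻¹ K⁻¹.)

n(Li) = 4.59 / 6.94 = 0.6614 mol, so n(e⁻) = 1 × 0.6614 = 0.6614 mol.
The cells are in series, so the same 0.6614 mol of electrons passes through the second cell.
2 Cl⁻ → Cl₂ + 2 e⁻ — 2 mol e⁻ per mol Cl₂, so n(Cl₂) = 0.6614/2 = 0.3307 mol.
V = nRT/P = (0.3307 × 8.314 × 349) / (169 × 10³) = 0.00568 m³ = 5.68 L.

5.68 L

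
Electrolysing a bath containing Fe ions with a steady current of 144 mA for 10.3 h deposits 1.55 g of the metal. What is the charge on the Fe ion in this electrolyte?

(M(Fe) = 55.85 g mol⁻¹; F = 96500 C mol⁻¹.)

+2

Q = I·t = 0.1440 A × 37080 s = 5340 C, so n(e⁻) = 5340/96500 = 0.05533 mol.
n(Fe) deposited = 1.55 / 55.85 = 0.02775 mol.
Electrons per atom = n(e⁻)/n(Fe) = 0.05533 / 0.02775 = 1.99 ≈ 2, so the ion is Fe²⁺.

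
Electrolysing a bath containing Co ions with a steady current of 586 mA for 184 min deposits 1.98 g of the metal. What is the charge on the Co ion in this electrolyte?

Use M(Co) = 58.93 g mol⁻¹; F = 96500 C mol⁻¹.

Q = I·t = 0.5860 A × 11040 s = 6469 C, so n(e⁻) = 6469/96500 = 0.06704 mol.
n(Co) deposited = 1.98 / 58.93 = 0.03360 mol.
Electrons per atom = n(e⁻)/n(Co) = 0.06704 / 0.03360 = 2.00 ≈ 2, so the ion is Co²⁺.

+2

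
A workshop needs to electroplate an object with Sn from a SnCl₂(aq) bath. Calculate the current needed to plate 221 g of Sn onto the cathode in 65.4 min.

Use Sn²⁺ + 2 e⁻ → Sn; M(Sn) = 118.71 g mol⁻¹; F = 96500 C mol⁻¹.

91.6 A

n(Sn) = 221 / 118.71 = 1.862 mol.
n(e⁻) = 2 × 1.862 = 3.723 mol.
Q = n(e⁻)·F = 3.723 × 96500 = 359300 C.
I = Q/t = 359300 / 3924.0 s = 91.6 A.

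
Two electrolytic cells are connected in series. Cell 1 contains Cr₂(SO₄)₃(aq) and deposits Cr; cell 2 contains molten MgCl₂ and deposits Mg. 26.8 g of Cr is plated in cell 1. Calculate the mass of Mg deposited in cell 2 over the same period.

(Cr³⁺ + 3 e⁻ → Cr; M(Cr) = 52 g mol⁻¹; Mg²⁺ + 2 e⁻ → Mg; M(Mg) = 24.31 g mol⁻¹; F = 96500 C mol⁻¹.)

18.8 g

n(Cr) = 26.8 / 52 = 0.5154 mol.
Since Cr³⁺ + 3 e⁻ → Cr, n(e⁻) passed = 3 × 0.5154 = 1.546 mol.
Cells in series carry the same charge, so the same 1.546 mol of electrons passes through cell 2.
Mg²⁺ + 2 e⁻ → Mg, so n(Mg) = 1.546 / 2 = 0.7731 mol.
m(Mg) = 0.7731 × 24.31 = 18.8 g.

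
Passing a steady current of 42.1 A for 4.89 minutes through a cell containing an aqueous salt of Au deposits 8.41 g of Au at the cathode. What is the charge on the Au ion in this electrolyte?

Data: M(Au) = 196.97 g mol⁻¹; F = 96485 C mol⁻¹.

+3

Q = I·t = 42.10 A × 293.40 s = 12350 C, so n(e⁻) = 12350/96485 = 0.1280 mol.
n(Au) deposited = 8.41 / 196.97 = 0.04270 mol.
Electrons per atom = n(e⁻)/n(Au) = 0.1280 / 0.04270 = 3.00 ≈ 3, so the ion is Au³⁺.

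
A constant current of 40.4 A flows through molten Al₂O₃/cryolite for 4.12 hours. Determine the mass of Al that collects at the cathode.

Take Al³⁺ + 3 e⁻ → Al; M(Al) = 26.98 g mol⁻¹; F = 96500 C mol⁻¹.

55.8 g

Q = I·t = 40.40 A × 14832 s = 599200 C.
n(e⁻) = Q/F = 599200 / 96500 = 6.209 mol.
Al³⁺ + 3 e⁻ → Al, so n(Al) = n(e⁻)/3 = 2.070 mol.
m = n·M = 2.070 × 26.98 = 55.8 g.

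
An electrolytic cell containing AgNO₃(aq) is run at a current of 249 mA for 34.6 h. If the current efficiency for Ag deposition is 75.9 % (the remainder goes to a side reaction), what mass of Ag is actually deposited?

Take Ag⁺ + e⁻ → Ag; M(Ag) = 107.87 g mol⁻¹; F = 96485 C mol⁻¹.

Q = I·t = 0.2490 × 124560 = 31020 C.
n(e⁻) = 31020/96485 = 0.3215 mol; theoretically n(Ag) = 0.3215/1 = 0.3215 mol, m_theo = 34.68 g.
At 75.9 % efficiency, m_actual = 0.759 × 34.68 = 26.3 g.

26.3 g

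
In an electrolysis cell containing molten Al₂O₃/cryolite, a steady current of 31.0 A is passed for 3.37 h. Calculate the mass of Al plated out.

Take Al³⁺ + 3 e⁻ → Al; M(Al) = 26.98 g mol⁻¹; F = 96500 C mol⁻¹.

35.0 g

Q = I·t = 31.00 A × 12132 s = 376100 C.
n(e⁻) = Q/F = 376100 / 96500 = 3.897 mol.
Al³⁺ + 3 e⁻ → Al, so n(Al) = n(e⁻)/3 = 1.299 mol.
m = n·M = 1.299 × 26.98 = 35.0 g.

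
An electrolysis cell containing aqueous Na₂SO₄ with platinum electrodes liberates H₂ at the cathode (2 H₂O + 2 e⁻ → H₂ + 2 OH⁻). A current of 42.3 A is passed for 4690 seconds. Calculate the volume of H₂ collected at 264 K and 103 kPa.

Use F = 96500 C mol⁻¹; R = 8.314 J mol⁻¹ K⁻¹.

21.9 L

Q = I·t = 42.30 A × 4690.0 s = 198400 C.
n(e⁻) = Q/F = 198400 / 96500 = 2.056 mol.
2 electrons are transferred per H₂ molecule, so n(H₂) = 2.056 / 2 = 1.028 mol.
V = nRT/P = (1.028 × 8.314 × 264) / (103 × 10³ Pa) = 0.0219 m³ = 21.9 L.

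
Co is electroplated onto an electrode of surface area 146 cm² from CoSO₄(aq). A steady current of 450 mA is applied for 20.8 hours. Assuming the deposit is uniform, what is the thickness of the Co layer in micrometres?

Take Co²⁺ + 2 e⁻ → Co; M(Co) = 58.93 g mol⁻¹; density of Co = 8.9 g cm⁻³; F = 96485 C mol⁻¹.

79.2 μm

Q = I·t = 0.4500 × 74880 = 33700 C; n(e⁻) = 0.3492 mol.
n(Co) = n(e⁻)/2 = 0.1746 mol, so m = 0.1746 × 58.93 = 10.29 g.
Volume = m/ρ = 10.29 / 8.9 = 1.156 cm³.
Thickness = V/A = 1.156 / 146 = 0.00792 cm = 79.2 μm.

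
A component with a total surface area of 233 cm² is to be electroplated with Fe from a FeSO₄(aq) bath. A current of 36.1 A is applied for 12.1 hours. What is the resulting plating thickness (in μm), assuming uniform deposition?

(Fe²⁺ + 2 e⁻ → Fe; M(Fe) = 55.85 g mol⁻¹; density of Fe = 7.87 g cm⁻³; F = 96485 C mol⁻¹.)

Q = I·t = 36.10 × 43560 = 1573000 C; n(e⁻) = 16.30 mol.
n(Fe) = n(e⁻)/2 = 8.149 mol, so m = 8.149 × 55.85 = 455.1 g.
Volume = m/ρ = 455.1 / 7.87 = 57.83 cm³.
Thickness = V/A = 57.83 / 233 = 0.248 cm = 2480 μm.

2480 μm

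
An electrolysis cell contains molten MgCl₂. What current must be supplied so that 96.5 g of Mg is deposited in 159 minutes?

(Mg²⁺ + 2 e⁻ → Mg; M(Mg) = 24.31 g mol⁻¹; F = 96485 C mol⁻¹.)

80.3 A

n(Mg) = 96.5 / 24.31 = 3.970 mol.
n(e⁻) = 2 × 3.970 = 7.939 mol.
Q = n(e⁻)·F = 7.939 × 96485 = 766000 C.
I = Q/t = 766000 / 9540.0 s = 80.3 A.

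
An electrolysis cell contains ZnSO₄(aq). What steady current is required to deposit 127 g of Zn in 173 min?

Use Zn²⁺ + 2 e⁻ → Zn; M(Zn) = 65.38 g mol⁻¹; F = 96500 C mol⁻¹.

36.1 A

n(Zn) = 127 / 65.38 = 1.942 mol.
n(e⁻) = 2 × 1.942 = 3.885 mol.
Q = n(e⁻)·F = 3.885 × 96500 = 374900 C.
I = Q/t = 374900 / 10380 s = 36.1 A.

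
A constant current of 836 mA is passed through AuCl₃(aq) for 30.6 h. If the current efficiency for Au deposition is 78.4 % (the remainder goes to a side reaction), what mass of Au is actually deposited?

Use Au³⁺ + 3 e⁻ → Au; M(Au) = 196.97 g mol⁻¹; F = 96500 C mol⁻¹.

Q = I·t = 0.8360 × 110160 = 92090 C.
n(e⁻) = 92090/96500 = 0.9543 mol; theoretically n(Au) = 0.9543/3 = 0.3181 mol, m_theo = 62.66 g.
At 78.4 % efficiency, m_actual = 0.784 × 62.66 = 49.1 g.

49.1 g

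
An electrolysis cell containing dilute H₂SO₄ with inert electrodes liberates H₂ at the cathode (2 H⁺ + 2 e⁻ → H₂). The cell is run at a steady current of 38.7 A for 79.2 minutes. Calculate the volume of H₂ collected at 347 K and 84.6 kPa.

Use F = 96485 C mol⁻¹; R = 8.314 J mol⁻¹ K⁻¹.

32.5 L

Q = I·t = 38.70 A × 4752.0 s = 183900 C.
n(e⁻) = Q/F = 183900 / 96485 = 1.906 mol.
2 electrons are transferred per H₂ molecule, so n(H₂) = 1.906 / 2 = 0.9530 mol.
V = nRT/P = (0.9530 × 8.314 × 347) / (84.6 × 10³ Pa) = 0.0325 m³ = 32.5 L.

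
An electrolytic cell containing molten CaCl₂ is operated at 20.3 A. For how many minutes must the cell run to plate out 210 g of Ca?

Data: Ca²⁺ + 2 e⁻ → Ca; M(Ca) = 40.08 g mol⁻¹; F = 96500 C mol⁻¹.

830 min

n(Ca) = m/M = 210 / 40.08 = 5.240 mol.
Each Ca atom requires 2 electrons, so n(e⁻) = 2 × 5.240 = 10.48 mol.
Q = n(e⁻)·F = 10.48 × 96500 = 1011000 C.
t = Q/I = 1011000 / 20.30 A = 49810 s = 830 min.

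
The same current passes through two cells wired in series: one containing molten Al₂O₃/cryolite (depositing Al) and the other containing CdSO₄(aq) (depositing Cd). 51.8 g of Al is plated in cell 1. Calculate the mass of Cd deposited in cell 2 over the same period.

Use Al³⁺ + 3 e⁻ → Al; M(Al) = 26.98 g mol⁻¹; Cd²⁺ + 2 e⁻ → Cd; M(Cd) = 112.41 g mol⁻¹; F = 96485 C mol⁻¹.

n(Al) = 51.8 / 26.98 = 1.920 mol.
Since Al³⁺ + 3 e⁻ → Al, n(e⁻) passed = 3 × 1.920 = 5.760 mol.
Cells in series carry the same charge, so the same 5.760 mol of electrons passes through cell 2.
Cd²⁺ + 2 e⁻ → Cd, so n(Cd) = 5.760 / 2 = 2.880 mol.
m(Cd) = 2.880 × 112.41 = 324 g.

324 g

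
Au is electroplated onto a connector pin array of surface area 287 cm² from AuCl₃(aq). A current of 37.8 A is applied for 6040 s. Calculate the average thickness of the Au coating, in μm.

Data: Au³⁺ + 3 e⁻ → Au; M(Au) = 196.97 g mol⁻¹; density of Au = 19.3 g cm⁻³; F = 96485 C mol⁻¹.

Q = I·t = 37.80 × 6040.0 = 228300 C; n(e⁻) = 2.366 mol.
n(Au) = n(e⁻)/3 = 0.7888 mol, so m = 0.7888 × 196.97 = 155.4 g.
Volume = m/ρ = 155.4 / 19.3 = 8.050 cm³.
Thickness = V/A = 8.050 / 287 = 0.0280 cm = 280 μm.

280 μm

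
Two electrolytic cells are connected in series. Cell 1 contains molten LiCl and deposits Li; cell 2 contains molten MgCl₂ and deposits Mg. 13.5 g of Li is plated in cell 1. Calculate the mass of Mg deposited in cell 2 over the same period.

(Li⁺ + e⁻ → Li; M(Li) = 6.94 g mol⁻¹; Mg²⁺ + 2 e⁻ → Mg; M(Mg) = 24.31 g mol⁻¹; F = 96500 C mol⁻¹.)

23.6 g

n(Li) = 13.5 / 6.94 = 1.945 mol.
Since Li⁺ + e⁻ → Li, n(e⁻) passed = 1 × 1.945 = 1.945 mol.
Cells in series carry the same charge, so the same 1.945 mol of electrons passes through cell 2.
Mg²⁺ + 2 e⁻ → Mg, so n(Mg) = 1.945 / 2 = 0.9726 mol.
m(Mg) = 0.9726 × 24.31 = 23.6 g.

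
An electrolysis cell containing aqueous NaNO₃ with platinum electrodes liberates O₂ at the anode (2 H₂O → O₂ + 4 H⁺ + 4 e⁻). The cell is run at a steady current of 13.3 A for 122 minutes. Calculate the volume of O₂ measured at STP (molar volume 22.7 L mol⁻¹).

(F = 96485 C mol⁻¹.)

Q = I·t = 13.30 A × 7320.0 s = 97360 C.
n(e⁻) = Q/F = 97360 / 96485 = 1.009 mol.
4 electrons are transferred per O₂ molecule, so n(O₂) = 1.009 / 4 = 0.2523 mol.
V = n × V_m = 0.2523 × 22.7 = 5.73 L.

5.73 L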